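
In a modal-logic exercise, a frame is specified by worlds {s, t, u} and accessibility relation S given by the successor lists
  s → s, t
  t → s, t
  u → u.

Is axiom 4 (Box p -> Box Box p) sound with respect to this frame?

Yes

The schema 4 characterises exactly the transitive frames.
Transitive: yes — every two-step S-path is closed by a direct edge.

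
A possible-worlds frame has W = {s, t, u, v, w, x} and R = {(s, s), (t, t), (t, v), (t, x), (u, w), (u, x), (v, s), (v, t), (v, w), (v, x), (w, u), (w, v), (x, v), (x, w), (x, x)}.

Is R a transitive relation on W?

No

Transitive: no — t R v and v R s, but not t R s.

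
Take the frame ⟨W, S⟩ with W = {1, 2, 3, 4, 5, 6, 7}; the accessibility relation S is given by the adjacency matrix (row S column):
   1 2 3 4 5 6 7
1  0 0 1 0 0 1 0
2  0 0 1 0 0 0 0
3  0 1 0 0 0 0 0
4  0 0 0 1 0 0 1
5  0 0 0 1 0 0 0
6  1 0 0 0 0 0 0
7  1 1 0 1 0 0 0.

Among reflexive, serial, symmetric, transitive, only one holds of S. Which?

Reflexive: no — 1 is not related to itself.
Serial: yes — every world has a successor (e.g. 1 S 3).
Symmetric: no — 1 S 3 but not 3 S 1.
Transitive: no — 1 S 3 and 3 S 2, but not 1 S 2.
Only serial holds.

serial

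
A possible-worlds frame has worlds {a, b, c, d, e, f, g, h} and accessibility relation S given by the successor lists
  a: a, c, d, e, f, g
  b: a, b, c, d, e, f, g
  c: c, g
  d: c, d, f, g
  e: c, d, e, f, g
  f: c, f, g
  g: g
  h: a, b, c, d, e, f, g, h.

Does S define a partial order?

Yes

Reflexive: yes — every world is S-related to itself.
Transitive: yes — every two-step S-path is closed by a direct edge.
Antisymmetric: yes — no distinct pair is related both ways.
So S is a partial order.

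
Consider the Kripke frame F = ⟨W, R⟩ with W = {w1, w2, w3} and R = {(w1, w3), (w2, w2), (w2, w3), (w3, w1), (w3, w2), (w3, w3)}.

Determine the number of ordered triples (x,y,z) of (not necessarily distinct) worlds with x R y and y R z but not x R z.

3

Enumerating: (w1,w3,w1), (w1,w3,w2), (w2,w3,w1).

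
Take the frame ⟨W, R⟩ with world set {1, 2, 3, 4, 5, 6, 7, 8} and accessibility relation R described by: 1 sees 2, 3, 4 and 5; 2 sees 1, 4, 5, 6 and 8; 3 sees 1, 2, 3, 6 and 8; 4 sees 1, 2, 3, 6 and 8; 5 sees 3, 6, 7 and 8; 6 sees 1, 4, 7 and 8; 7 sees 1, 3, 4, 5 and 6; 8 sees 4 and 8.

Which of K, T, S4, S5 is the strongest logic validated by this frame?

Reflexive (axiom T): no — 1 is not related to itself.
Transitive (axiom 4): no — 1 R 2 and 2 R 6, but not 1 R 6.
Euclidean (axiom 5): no — 1 R 2 and 1 R 3, but not 2 R 3.
So F validates K; T would additionally require R to be reflexive. The strongest is K.

K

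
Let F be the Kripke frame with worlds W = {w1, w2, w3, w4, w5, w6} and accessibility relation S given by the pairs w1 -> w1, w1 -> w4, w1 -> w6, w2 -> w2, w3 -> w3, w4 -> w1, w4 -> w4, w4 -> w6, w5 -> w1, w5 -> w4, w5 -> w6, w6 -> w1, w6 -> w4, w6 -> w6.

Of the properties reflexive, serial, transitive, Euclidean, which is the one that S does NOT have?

reflexive

Reflexive: no — w5 is not related to itself.
Serial: yes — every world has a successor (e.g. w1 S w1).
Transitive: yes — every two-step S-path is closed by a direct edge.
Euclidean: yes — any two successors of a common world are S-related.
Only reflexive fails.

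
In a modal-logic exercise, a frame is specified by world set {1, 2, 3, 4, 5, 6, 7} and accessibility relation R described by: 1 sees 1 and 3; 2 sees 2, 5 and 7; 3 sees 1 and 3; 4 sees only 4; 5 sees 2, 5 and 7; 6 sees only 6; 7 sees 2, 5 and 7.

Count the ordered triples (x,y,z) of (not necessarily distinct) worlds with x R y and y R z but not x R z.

R is transitive; there are no such tuples.

0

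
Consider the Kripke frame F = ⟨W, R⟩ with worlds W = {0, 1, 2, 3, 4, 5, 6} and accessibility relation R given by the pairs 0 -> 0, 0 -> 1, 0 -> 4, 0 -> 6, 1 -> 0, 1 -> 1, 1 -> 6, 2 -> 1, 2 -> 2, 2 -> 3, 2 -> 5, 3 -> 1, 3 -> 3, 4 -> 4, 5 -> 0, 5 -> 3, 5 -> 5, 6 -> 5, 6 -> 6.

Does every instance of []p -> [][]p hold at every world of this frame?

No

The schema 4 characterises exactly the transitive frames.
Transitive: no — 0 R 6 and 6 R 5, but not 0 R 5.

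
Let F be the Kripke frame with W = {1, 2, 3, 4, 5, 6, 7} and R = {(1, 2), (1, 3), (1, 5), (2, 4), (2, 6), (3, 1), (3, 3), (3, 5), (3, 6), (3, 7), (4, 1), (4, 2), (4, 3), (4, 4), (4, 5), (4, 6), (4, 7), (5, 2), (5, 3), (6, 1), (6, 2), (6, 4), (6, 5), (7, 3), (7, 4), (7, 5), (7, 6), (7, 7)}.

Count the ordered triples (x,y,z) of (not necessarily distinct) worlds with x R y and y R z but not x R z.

Enumerating: (1,2,4), (1,2,6), (1,3,1), (1,3,6), (1,3,7), (2,4,1), (2,4,2), (2,4,3), (2,4,5), (2,4,7), (2,6,1), (2,6,2), … and 24 more.
Total: 36.

36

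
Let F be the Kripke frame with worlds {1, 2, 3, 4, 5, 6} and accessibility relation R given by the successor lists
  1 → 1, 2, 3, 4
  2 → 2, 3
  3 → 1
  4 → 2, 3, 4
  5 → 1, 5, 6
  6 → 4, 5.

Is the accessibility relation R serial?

Serial: yes — every world has a successor (e.g. 1 R 1).

Yes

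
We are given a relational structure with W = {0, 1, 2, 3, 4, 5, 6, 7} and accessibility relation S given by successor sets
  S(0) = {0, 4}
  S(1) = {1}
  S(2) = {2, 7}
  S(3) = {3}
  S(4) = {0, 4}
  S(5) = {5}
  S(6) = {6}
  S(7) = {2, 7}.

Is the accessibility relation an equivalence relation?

Reflexive: yes — every world is S-related to itself.
Symmetric: yes — every pair in S has its reverse in S.
Transitive: yes — every two-step S-path is closed by a direct edge.
So S is an equivalence relation.

Yes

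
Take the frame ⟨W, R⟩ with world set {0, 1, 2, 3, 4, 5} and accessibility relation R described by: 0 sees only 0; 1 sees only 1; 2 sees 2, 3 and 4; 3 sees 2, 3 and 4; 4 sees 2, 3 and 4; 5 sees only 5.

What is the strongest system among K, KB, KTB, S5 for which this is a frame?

Symmetric (axiom B): yes — every pair in R has its reverse in R.
Reflexive (axiom T): yes — every world is R-related to itself.
Euclidean (axiom 5): yes — any two successors of a common world are R-related.
So F validates K, KB, KTB, S5. The strongest is S5.

S5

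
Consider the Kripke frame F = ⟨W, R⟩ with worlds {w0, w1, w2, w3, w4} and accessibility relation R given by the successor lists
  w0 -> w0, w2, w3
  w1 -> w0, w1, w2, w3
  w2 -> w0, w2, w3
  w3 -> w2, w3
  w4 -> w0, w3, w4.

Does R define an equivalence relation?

No

Reflexive: yes — every world is R-related to itself.
Symmetric: no — w0 R w3 but not w3 R w0.
Transitive: no — w3 R w2 and w2 R w0, but not w3 R w0.
So R is not an equivalence relation.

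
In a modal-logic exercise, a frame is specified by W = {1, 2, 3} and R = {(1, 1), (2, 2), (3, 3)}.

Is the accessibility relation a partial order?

Yes

Reflexive: yes — every world is R-related to itself.
Transitive: yes — every two-step R-path is closed by a direct edge.
Antisymmetric: yes — no distinct pair is related both ways.
So R is a partial order.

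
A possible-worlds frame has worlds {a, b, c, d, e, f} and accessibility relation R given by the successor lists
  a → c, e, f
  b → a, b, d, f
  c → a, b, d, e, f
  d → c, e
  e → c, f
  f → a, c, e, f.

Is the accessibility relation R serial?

Yes

Serial: yes — every world has a successor (e.g. a R c).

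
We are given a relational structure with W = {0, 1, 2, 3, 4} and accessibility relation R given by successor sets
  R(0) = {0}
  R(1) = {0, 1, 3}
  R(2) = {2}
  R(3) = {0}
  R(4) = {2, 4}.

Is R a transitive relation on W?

Yes

Transitive: yes — every two-step R-path is closed by a direct edge.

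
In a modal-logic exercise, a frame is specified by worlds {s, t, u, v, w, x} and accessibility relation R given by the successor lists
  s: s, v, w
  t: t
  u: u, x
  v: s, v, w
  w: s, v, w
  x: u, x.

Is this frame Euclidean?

Euclidean: yes — any two successors of a common world are R-related.

Yes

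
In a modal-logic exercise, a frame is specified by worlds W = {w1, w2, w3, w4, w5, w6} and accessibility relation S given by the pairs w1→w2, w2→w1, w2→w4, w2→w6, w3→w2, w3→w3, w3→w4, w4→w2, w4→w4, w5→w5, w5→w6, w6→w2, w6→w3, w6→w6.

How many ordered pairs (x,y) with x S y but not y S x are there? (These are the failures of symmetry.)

Enumerating: (w3,w2), (w3,w4), (w5,w6), (w6,w3).

4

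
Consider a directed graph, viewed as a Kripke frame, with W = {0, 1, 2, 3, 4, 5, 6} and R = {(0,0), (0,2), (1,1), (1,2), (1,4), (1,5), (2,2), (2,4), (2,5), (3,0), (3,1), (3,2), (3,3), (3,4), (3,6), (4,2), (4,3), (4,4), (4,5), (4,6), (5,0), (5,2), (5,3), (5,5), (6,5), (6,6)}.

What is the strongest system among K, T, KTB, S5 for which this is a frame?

Reflexive (axiom T): yes — every world is R-related to itself.
Symmetric (axiom B): no — 0 R 2 but not 2 R 0.
Euclidean (axiom 5): no — 1 R 5 and 1 R 4, but not 5 R 4.
So F validates K, T; KTB would additionally require R to be symmetric. The strongest is T.

T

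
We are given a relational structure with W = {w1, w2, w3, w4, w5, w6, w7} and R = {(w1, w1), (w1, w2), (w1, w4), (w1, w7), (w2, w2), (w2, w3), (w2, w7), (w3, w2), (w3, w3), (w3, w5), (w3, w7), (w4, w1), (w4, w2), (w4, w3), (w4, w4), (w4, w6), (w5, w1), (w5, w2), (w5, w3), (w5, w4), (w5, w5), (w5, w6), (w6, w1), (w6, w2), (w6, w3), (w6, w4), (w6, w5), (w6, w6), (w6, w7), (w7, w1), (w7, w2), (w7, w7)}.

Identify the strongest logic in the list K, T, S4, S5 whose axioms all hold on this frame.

T

Reflexive (axiom T): yes — every world is R-related to itself.
Transitive (axiom 4): no — w1 R w2 and w2 R w3, but not w1 R w3.
Euclidean (axiom 5): no — w1 R w2 and w1 R w4, but not w2 R w4.
So F validates K, T; S4 would additionally require R to be transitive. The strongest is T.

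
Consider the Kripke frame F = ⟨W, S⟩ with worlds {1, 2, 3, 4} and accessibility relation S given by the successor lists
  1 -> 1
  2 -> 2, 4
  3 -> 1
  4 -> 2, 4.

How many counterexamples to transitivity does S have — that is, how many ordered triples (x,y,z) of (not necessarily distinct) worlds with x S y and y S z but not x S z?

S is transitive; there are no such tuples.

0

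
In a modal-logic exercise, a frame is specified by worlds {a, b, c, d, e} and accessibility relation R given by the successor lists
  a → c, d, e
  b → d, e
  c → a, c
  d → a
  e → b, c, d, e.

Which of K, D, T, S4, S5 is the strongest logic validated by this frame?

D

Serial (axiom D): yes — every world has a successor (e.g. a R c).
Reflexive (axiom T): no — a is not related to itself.
Transitive (axiom 4): no — a R e and e R b, but not a R b.
Euclidean (axiom 5): no — a R c and a R d, but not c R d.
So F validates K, D; T would additionally require R to be reflexive. The strongest is D.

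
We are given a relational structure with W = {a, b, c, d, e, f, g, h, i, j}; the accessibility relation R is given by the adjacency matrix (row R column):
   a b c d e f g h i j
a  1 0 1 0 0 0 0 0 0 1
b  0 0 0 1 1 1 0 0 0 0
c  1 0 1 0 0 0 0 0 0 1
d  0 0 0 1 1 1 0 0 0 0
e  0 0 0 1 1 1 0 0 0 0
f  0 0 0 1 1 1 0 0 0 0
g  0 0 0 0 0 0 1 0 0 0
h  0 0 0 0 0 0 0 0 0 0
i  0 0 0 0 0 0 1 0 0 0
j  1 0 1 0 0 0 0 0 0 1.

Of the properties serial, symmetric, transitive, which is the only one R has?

Serial: no — h has no R-successor.
Symmetric: no — b R d but not d R b.
Transitive: yes — every two-step R-path is closed by a direct edge.
Only transitive holds.

transitive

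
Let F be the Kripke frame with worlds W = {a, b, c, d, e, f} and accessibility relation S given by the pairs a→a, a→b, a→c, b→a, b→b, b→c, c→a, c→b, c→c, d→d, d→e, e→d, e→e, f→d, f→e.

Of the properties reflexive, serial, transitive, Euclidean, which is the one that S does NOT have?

reflexive

Reflexive: no — f is not related to itself.
Serial: yes — every world has a successor (e.g. a S a).
Transitive: yes — every two-step S-path is closed by a direct edge.
Euclidean: yes — any two successors of a common world are S-related.
Only reflexive fails.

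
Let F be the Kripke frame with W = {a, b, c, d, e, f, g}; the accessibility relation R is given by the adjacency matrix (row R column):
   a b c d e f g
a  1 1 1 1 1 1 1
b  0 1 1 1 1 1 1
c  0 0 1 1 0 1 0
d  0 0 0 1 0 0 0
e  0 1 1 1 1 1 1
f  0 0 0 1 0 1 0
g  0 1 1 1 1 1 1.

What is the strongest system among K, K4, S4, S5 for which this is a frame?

S4

Transitive (axiom 4): yes — every two-step R-path is closed by a direct edge.
Reflexive (axiom T): yes — every world is R-related to itself.
Euclidean (axiom 5): no — a R c and a R b, but not c R b.
So F validates K, K4, S4; S5 would additionally require R to be Euclidean. The strongest is S4.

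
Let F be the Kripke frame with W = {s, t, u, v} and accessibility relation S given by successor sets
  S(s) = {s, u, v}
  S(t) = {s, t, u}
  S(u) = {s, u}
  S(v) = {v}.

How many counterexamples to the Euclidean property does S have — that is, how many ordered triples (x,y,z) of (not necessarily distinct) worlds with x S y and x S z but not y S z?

5

Enumerating: (s,u,v), (s,v,s), (s,v,u), (t,s,t), (t,u,t).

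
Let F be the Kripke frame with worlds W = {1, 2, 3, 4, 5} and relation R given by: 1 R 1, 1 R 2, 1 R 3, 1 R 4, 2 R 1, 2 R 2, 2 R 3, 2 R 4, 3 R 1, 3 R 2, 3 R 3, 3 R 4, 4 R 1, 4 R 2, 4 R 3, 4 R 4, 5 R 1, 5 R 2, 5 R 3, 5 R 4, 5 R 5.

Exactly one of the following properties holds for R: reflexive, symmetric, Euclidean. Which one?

reflexive

Reflexive: yes — every world is R-related to itself.
Symmetric: no — 5 R 1 but not 1 R 5.
Euclidean: no — 5 R 1 and 5 R 5, but not 1 R 5.
Only reflexive holds.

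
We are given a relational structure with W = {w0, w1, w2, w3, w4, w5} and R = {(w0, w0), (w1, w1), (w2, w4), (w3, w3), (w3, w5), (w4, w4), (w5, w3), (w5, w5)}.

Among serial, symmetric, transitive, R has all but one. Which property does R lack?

symmetric

Serial: yes — every world has a successor (e.g. w0 R w0).
Symmetric: no — w2 R w4 but not w4 R w2.
Transitive: yes — every two-step R-path is closed by a direct edge.
Only symmetric fails.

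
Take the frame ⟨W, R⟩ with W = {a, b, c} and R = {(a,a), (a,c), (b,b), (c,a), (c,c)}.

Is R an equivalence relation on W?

Yes

Reflexive: yes — every world is R-related to itself.
Symmetric: yes — every pair in R has its reverse in R.
Transitive: yes — every two-step R-path is closed by a direct edge.
So R is an equivalence relation.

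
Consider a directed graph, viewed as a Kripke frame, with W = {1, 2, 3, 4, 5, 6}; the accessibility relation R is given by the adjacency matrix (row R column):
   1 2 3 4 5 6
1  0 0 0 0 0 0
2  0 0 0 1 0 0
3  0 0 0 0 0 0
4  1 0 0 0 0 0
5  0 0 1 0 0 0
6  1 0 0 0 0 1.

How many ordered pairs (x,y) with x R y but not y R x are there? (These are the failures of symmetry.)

Enumerating: (2,4), (4,1), (5,3), (6,1).

4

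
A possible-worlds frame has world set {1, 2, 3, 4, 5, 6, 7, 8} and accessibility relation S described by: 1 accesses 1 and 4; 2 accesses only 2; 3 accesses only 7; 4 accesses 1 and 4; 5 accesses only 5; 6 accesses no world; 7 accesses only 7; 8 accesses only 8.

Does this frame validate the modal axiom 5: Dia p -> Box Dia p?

Yes

The schema 5 characterises exactly the Euclidean frames.
Euclidean: yes — any two successors of a common world are S-related.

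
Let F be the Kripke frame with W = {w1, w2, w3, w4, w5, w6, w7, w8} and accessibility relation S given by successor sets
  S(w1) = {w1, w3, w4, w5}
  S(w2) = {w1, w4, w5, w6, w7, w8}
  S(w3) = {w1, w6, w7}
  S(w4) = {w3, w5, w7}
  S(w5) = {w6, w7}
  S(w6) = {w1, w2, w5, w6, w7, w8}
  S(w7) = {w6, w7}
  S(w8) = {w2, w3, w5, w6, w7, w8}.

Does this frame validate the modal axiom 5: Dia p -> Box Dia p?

No

Axiom 5 corresponds to the accessibility relation being Euclidean.
Euclidean: no — w1 S w3 and w1 S w4, but not w3 S w4.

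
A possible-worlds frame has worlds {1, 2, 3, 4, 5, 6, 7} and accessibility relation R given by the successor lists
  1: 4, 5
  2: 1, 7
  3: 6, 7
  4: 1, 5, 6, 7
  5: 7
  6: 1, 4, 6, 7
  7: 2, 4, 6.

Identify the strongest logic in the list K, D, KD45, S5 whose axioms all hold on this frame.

Serial (axiom D): yes — every world has a successor (e.g. 1 R 4).
Euclidean (axiom 5): no — 1 R 5 and 1 R 4, but not 5 R 4.
Transitive (axiom 4): no — 1 R 4 and 4 R 6, but not 1 R 6.
Reflexive (axiom T): no — 1 is not related to itself.
So F validates K, D; KD45 would additionally require R to be Euclidean and transitive. The strongest is D.

D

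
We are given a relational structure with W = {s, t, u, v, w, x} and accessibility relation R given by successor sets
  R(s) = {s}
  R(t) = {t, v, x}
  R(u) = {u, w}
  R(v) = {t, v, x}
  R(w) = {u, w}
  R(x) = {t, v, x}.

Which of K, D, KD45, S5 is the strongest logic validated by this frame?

Serial (axiom D): yes — every world has a successor (e.g. s R s).
Euclidean (axiom 5): yes — any two successors of a common world are R-related.
Transitive (axiom 4): yes — every two-step R-path is closed by a direct edge.
Reflexive (axiom T): yes — every world is R-related to itself.
So F validates K, D, KD45, S5. The strongest is S5.

S5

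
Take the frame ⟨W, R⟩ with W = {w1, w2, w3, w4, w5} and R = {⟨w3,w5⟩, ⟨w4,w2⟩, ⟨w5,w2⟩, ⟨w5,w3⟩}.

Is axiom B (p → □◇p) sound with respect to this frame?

No

By correspondence theory, B is valid on a frame iff R is symmetric.
Symmetric: no — w4 R w2 but not w2 R w4.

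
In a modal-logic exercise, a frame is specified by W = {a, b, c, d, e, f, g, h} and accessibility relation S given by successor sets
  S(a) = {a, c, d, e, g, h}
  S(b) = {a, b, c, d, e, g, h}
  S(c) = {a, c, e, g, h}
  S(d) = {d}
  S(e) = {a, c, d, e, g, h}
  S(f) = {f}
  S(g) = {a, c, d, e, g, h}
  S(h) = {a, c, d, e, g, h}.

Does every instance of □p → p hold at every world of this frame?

By correspondence theory, T is valid on a frame iff S is reflexive.
Reflexive: yes — every world is S-related to itself.

Yes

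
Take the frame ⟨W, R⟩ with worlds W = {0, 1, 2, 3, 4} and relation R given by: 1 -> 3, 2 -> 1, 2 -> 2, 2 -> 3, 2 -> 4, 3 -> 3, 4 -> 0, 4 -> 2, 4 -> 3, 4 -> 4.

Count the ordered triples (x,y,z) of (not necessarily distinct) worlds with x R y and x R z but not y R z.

15

Enumerating: (2,1,1), (2,1,2), (2,1,4), (2,3,1), (2,3,2), (2,3,4), (2,4,1), (4,0,0), (4,0,2), (4,0,3), (4,0,4), (4,2,0), (4,3,0), (4,3,2), (4,3,4).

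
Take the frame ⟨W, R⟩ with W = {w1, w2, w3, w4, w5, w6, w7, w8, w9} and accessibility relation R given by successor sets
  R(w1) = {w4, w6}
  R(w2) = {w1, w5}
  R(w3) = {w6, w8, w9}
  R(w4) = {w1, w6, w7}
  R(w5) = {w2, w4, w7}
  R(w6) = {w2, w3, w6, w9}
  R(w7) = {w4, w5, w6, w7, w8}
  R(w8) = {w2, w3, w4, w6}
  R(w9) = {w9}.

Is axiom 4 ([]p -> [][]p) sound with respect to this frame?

The schema 4 characterises exactly the transitive frames.
Transitive: no — w1 R w4 and w4 R w7, but not w1 R w7.

No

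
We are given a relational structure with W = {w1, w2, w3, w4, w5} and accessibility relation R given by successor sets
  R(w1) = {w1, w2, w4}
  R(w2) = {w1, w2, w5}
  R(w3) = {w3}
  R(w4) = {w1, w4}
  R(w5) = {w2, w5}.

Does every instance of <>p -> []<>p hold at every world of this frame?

No

The schema 5 characterises exactly the Euclidean frames.
Euclidean: no — w1 R w2 and w1 R w4, but not w2 R w4.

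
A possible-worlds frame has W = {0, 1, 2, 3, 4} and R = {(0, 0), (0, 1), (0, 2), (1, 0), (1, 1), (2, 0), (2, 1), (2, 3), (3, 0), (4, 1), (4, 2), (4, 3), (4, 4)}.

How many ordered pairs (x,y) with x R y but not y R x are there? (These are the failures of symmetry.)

Enumerating: (2,1), (2,3), (3,0), (4,1), (4,2), (4,3).

6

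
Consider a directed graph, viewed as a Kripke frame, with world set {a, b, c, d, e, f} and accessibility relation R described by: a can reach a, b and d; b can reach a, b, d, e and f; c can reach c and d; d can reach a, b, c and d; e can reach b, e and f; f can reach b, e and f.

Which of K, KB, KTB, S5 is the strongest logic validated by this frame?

Symmetric (axiom B): yes — every pair in R has its reverse in R.
Reflexive (axiom T): yes — every world is R-related to itself.
Euclidean (axiom 5): no — b R a and b R e, but not a R e.
So F validates K, KB, KTB; S5 would additionally require R to be Euclidean. The strongest is KTB.

KTB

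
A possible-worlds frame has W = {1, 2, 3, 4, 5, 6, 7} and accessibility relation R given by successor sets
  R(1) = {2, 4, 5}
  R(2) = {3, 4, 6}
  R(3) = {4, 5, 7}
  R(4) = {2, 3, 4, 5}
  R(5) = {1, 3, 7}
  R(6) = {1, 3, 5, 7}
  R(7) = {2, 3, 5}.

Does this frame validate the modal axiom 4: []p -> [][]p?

No

Axiom 4 corresponds to the accessibility relation being transitive.
Transitive: no — 1 R 2 and 2 R 3, but not 1 R 3.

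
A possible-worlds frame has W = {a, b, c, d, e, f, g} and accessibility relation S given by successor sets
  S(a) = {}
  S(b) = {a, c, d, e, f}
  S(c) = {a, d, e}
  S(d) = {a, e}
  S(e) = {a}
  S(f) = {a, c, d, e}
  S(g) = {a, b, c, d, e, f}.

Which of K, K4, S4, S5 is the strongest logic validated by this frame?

Transitive (axiom 4): yes — every two-step S-path is closed by a direct edge.
Reflexive (axiom T): no — a is not related to itself.
Euclidean (axiom 5): no — b S a and b S c, but not a S c.
So F validates K, K4; S4 would additionally require S to be reflexive. The strongest is K4.

K4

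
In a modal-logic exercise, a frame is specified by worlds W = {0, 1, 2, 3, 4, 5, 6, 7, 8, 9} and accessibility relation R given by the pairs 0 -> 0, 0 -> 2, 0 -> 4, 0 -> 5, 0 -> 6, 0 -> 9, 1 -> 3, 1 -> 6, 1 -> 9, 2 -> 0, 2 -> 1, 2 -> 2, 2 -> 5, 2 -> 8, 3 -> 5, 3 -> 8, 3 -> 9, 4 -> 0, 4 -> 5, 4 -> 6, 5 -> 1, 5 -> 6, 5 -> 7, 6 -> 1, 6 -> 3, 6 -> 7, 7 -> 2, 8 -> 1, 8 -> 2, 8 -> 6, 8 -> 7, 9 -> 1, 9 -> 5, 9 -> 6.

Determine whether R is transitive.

Transitive: no — 0 R 2 and 2 R 1, but not 0 R 1.

No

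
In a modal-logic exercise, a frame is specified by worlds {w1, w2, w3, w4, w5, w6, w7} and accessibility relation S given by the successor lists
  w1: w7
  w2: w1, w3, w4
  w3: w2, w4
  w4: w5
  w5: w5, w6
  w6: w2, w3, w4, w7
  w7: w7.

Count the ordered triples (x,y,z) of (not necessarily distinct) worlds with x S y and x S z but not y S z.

24

Enumerating: (w2,w1,w1), (w2,w1,w3), (w2,w1,w4), (w2,w3,w1), (w2,w3,w3), (w2,w4,w1), (w2,w4,w3), (w2,w4,w4), (w3,w2,w2), (w3,w4,w2), (w3,w4,w4), (w5,w6,w5), … and 12 more.
Total: 24.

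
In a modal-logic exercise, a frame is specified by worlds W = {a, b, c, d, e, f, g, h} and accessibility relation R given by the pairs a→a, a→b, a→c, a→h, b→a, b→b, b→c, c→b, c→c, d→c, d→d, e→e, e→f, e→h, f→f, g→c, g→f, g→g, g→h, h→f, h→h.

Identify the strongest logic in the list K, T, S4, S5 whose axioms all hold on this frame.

T

Reflexive (axiom T): yes — every world is R-related to itself.
Transitive (axiom 4): no — a R h and h R f, but not a R f.
Euclidean (axiom 5): no — a R b and a R h, but not b R h.
So F validates K, T; S4 would additionally require R to be transitive. The strongest is T.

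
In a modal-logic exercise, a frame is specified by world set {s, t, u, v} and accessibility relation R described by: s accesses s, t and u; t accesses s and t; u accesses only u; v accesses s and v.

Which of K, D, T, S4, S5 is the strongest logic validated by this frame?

T

Serial (axiom D): yes — every world has a successor (e.g. s R s).
Reflexive (axiom T): yes — every world is R-related to itself.
Transitive (axiom 4): no — t R s and s R u, but not t R u.
Euclidean (axiom 5): no — s R t and s R u, but not t R u.
So F validates K, D, T; S4 would additionally require R to be transitive. The strongest is T.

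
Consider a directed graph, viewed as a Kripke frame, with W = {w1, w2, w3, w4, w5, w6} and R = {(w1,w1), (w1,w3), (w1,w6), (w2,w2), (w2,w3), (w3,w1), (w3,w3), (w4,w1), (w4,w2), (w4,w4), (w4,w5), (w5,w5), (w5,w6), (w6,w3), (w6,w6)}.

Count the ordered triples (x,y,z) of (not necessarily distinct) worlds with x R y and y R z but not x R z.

8

Enumerating: (w2,w3,w1), (w3,w1,w6), (w4,w1,w3), (w4,w1,w6), (w4,w2,w3), (w4,w5,w6), (w5,w6,w3), (w6,w3,w1).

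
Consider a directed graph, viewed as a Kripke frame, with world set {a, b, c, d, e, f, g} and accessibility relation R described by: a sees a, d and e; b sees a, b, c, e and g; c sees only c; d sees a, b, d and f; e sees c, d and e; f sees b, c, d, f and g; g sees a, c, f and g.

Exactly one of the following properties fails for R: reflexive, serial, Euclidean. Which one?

Reflexive: yes — every world is R-related to itself.
Serial: yes — every world has a successor (e.g. a R a).
Euclidean: no — a R d and a R e, but not d R e.
Only Euclidean fails.

Euclidean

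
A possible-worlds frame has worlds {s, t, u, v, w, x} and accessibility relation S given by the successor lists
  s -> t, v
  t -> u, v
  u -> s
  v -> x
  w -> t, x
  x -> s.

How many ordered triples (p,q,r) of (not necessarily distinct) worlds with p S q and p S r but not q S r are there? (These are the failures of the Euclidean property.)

Enumerating: (s,t,t), (s,v,t), (s,v,v), (t,u,u), (t,u,v), (t,v,u), (t,v,v), (u,s,s), (v,x,x), (w,t,t), (w,t,x), (w,x,t), (w,x,x), (x,s,s).

14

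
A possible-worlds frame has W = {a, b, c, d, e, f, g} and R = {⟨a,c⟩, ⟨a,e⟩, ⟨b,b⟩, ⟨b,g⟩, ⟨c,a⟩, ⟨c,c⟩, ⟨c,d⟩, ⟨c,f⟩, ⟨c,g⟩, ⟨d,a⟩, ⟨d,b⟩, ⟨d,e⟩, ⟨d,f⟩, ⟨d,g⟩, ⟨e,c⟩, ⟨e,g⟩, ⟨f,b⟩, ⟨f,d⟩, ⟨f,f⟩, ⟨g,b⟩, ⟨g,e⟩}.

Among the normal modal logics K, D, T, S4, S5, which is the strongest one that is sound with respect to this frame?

Serial (axiom D): yes — every world has a successor (e.g. a R c).
Reflexive (axiom T): no — a is not related to itself.
Transitive (axiom 4): no — a R c and c R d, but not a R d.
Euclidean (axiom 5): no — a R c and a R e, but not c R e.
So F validates K, D; T would additionally require R to be reflexive. The strongest is D.

D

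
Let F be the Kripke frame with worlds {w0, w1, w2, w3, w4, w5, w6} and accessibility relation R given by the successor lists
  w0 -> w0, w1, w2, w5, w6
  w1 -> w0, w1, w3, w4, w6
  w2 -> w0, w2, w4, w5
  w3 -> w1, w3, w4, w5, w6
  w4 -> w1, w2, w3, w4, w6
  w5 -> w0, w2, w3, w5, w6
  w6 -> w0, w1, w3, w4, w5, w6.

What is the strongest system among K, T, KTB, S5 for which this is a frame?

KTB

Reflexive (axiom T): yes — every world is R-related to itself.
Symmetric (axiom B): yes — every pair in R has its reverse in R.
Euclidean (axiom 5): no — w0 R w1 and w0 R w2, but not w1 R w2.
So F validates K, T, KTB; S5 would additionally require R to be Euclidean. The strongest is KTB.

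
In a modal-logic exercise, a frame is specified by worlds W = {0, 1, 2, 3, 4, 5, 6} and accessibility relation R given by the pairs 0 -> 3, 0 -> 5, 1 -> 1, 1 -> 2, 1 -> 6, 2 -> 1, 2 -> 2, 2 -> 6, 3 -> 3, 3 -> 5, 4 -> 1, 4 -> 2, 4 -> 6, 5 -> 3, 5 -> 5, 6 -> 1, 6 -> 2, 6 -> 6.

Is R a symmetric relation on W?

No

Symmetric: no — 0 R 3 but not 3 R 0.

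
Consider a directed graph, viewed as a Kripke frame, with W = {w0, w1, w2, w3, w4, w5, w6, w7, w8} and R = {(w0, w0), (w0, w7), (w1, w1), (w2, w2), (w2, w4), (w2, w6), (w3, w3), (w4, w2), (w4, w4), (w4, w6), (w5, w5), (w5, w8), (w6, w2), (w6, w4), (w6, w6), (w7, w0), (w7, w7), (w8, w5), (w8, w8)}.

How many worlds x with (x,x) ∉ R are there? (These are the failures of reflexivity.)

R is reflexive; there are no such worlds.

0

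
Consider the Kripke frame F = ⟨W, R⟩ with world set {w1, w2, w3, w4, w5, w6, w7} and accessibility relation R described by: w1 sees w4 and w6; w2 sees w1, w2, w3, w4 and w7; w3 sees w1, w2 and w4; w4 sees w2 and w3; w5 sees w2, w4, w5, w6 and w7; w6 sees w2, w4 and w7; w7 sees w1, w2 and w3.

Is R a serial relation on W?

Yes

Serial: yes — every world has a successor (e.g. w1 R w4).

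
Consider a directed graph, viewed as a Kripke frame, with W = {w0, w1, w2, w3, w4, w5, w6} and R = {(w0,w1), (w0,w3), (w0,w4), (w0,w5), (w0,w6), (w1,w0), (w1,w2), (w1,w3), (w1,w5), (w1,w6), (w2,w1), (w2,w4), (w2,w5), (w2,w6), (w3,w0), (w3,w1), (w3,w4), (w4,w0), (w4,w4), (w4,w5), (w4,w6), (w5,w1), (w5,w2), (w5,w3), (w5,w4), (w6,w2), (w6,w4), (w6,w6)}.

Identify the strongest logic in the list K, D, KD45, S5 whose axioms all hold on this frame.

D

Serial (axiom D): yes — every world has a successor (e.g. w0 R w1).
Euclidean (axiom 5): no — w0 R w1 and w0 R w4, but not w1 R w4.
Transitive (axiom 4): no — w0 R w1 and w1 R w2, but not w0 R w2.
Reflexive (axiom T): no — w0 is not related to itself.
So F validates K, D; KD45 would additionally require R to be Euclidean and transitive. The strongest is D.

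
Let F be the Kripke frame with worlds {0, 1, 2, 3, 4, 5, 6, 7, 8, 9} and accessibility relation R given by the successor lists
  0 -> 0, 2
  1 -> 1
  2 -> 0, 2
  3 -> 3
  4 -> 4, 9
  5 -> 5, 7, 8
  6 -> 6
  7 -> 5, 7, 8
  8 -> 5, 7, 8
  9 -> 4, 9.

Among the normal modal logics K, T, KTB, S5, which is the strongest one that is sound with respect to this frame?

S5

Reflexive (axiom T): yes — every world is R-related to itself.
Symmetric (axiom B): yes — every pair in R has its reverse in R.
Euclidean (axiom 5): yes — any two successors of a common world are R-related.
So F validates K, T, KTB, S5. The strongest is S5.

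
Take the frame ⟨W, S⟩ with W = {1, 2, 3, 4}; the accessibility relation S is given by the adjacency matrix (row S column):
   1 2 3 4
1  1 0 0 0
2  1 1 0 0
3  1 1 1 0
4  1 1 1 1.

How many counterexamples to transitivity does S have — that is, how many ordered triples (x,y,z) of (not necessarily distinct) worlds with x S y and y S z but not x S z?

S is transitive; there are no such tuples.

0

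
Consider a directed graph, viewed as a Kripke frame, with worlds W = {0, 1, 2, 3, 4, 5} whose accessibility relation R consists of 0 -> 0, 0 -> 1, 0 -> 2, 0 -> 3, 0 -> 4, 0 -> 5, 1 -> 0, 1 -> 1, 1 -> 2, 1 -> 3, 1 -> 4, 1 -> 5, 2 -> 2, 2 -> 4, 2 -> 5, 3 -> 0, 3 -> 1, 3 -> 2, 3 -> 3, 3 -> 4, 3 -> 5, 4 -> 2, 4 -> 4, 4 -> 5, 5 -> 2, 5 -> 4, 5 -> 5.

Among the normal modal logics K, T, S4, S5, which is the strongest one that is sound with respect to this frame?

S4

Reflexive (axiom T): yes — every world is R-related to itself.
Transitive (axiom 4): yes — every two-step R-path is closed by a direct edge.
Euclidean (axiom 5): no — 0 R 2 and 0 R 1, but not 2 R 1.
So F validates K, T, S4; S5 would additionally require R to be Euclidean. The strongest is S4.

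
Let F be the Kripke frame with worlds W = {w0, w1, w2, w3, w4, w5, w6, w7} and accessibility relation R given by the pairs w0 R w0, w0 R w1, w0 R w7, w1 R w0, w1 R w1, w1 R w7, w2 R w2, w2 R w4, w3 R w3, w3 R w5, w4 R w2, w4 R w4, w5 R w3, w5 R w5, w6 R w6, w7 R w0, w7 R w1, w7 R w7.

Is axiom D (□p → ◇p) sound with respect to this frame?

Yes

By correspondence theory, D is valid on a frame iff R is serial.
Serial: yes — every world has a successor (e.g. w0 R w0).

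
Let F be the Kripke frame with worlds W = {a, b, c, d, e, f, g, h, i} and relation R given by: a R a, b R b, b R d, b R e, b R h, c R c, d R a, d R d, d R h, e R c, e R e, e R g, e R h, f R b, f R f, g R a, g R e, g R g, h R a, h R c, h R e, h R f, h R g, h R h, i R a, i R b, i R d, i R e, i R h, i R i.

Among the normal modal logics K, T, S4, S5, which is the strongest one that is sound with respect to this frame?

Reflexive (axiom T): yes — every world is R-related to itself.
Transitive (axiom 4): no — b R d and d R a, but not b R a.
Euclidean (axiom 5): no — b R d and b R e, but not d R e.
So F validates K, T; S4 would additionally require R to be transitive. The strongest is T.

T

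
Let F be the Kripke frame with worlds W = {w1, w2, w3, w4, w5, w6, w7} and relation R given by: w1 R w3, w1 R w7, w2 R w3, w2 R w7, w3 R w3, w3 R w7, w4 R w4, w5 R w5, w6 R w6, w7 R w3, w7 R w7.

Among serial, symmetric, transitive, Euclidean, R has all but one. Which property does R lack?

Serial: yes — every world has a successor (e.g. w1 R w3).
Symmetric: no — w1 R w3 but not w3 R w1.
Transitive: yes — every two-step R-path is closed by a direct edge.
Euclidean: yes — any two successors of a common world are R-related.
Only symmetric fails.

symmetric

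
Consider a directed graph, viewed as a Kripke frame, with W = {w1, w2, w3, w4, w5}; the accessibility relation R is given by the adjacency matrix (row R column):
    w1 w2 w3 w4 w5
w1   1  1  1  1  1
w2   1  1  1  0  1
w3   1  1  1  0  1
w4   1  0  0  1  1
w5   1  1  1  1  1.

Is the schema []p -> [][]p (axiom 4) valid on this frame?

The schema 4 characterises exactly the transitive frames.
Transitive: no — w2 R w1 and w1 R w4, but not w2 R w4.

No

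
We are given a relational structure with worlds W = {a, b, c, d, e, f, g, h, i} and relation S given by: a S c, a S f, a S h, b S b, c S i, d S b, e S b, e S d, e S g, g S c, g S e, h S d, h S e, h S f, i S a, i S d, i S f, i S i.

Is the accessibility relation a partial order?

No

Reflexive: no — a is not related to itself.
Transitive: no — a S c and c S i, but not a S i.
Antisymmetric: no — e S g and g S e with e ≠ g.
So S is not a partial order.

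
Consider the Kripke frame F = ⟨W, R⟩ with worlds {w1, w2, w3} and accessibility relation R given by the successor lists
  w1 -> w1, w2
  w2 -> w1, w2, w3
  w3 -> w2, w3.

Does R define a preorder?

Reflexive: yes — every world is R-related to itself.
Transitive: no — w1 R w2 and w2 R w3, but not w1 R w3.
So R is not a preorder.

No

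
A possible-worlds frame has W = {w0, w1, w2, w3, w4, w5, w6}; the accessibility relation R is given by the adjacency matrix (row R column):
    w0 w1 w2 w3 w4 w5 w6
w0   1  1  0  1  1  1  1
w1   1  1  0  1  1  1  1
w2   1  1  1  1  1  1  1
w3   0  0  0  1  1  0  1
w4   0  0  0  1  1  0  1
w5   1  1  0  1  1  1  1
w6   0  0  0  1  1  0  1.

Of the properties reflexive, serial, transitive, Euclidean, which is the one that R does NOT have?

Reflexive: yes — every world is R-related to itself.
Serial: yes — every world has a successor (e.g. w0 R w0).
Transitive: yes — every two-step R-path is closed by a direct edge.
Euclidean: no — w0 R w3 and w0 R w1, but not w3 R w1.
Only Euclidean fails.

Euclidean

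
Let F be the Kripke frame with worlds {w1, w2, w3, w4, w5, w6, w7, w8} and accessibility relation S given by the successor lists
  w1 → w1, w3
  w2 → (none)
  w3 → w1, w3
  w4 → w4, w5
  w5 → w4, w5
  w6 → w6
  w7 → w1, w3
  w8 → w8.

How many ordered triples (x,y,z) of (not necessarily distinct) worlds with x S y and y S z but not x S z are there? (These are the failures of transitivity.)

S is transitive; there are no such tuples.

0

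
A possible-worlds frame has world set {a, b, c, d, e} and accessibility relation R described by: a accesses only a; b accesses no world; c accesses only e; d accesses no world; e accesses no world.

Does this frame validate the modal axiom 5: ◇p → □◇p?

The schema 5 characterises exactly the Euclidean frames.
Euclidean: no — c R e and c R e, but not e R e.

No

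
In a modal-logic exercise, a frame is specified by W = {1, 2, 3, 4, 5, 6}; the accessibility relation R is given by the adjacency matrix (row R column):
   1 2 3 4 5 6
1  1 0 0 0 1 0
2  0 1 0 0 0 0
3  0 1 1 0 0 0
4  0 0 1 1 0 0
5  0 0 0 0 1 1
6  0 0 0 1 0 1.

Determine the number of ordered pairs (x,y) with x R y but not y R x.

5

Enumerating: (1,5), (3,2), (4,3), (5,6), (6,4).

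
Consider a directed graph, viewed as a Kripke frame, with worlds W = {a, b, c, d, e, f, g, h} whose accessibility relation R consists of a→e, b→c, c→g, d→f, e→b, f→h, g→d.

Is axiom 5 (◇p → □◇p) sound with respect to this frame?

No

Axiom 5 corresponds to the accessibility relation being Euclidean.
Euclidean: no — a R e and a R e, but not e R e.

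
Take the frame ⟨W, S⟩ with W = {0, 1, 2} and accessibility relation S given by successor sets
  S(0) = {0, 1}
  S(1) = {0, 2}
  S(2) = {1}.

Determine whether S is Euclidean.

No

Euclidean: no — 1 S 0 and 1 S 2, but not 0 S 2.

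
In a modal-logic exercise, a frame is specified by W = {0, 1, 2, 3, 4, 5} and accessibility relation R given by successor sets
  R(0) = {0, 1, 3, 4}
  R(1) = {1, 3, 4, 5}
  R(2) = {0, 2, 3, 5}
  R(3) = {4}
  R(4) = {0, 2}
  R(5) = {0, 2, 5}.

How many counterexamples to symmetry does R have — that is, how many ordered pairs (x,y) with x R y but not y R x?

Enumerating: (0,1), (0,3), (1,3), (1,4), (1,5), (2,0), (2,3), (3,4), (4,2), (5,0).

10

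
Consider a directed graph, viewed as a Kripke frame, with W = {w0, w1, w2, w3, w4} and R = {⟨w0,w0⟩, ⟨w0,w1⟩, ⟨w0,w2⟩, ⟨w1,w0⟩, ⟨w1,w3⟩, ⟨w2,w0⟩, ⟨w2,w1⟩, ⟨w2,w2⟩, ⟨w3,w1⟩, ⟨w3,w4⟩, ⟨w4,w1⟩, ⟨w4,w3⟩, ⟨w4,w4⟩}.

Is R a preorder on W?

No

Reflexive: no — w1 is not related to itself.
Transitive: no — w0 R w1 and w1 R w3, but not w0 R w3.
So R is not a preorder.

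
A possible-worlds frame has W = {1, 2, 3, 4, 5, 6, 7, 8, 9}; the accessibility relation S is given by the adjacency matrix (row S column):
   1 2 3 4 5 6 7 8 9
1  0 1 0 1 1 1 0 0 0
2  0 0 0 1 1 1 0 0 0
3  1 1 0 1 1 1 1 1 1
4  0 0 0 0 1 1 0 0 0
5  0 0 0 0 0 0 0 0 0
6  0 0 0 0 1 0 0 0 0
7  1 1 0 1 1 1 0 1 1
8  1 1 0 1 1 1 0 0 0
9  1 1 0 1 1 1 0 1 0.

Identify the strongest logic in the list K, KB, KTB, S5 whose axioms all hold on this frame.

K

Symmetric (axiom B): no — 1 S 2 but not 2 S 1.
Reflexive (axiom T): no — 1 is not related to itself.
Euclidean (axiom 5): no — 1 S 4 and 1 S 2, but not 4 S 2.
So F validates K; KB would additionally require S to be symmetric. The strongest is K.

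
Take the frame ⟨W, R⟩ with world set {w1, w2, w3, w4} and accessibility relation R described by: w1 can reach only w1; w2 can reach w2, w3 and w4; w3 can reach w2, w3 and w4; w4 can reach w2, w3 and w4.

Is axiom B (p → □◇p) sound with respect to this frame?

By correspondence theory, B is valid on a frame iff R is symmetric.
Symmetric: yes — every pair in R has its reverse in R.

Yes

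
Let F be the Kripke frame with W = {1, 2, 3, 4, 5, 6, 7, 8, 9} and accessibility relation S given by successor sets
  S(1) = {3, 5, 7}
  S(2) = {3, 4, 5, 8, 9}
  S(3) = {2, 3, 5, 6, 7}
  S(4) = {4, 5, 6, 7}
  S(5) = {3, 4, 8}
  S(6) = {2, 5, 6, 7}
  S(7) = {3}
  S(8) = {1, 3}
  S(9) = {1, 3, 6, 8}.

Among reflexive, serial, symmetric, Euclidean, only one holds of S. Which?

Reflexive: no — 1 is not related to itself.
Serial: yes — every world has a successor (e.g. 1 S 3).
Symmetric: no — 1 S 3 but not 3 S 1.
Euclidean: no — 1 S 5 and 1 S 7, but not 5 S 7.
Only serial holds.

serial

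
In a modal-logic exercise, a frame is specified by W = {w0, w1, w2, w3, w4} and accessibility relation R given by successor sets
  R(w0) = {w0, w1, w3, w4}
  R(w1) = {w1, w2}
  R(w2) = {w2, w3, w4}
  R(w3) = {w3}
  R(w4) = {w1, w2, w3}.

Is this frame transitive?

Transitive: no — w0 R w1 and w1 R w2, but not w0 R w2.

No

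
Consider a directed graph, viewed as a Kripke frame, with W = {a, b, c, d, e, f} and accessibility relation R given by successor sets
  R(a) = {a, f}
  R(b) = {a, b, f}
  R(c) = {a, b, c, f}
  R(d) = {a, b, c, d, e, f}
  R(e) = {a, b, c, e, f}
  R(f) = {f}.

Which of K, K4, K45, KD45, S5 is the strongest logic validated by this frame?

Transitive (axiom 4): yes — every two-step R-path is closed by a direct edge.
Euclidean (axiom 5): no — b R f and b R a, but not f R a.
Serial (axiom D): yes — every world has a successor (e.g. a R a).
Reflexive (axiom T): yes — every world is R-related to itself.
So F validates K, K4; K45 would additionally require R to be Euclidean. The strongest is K4.

K4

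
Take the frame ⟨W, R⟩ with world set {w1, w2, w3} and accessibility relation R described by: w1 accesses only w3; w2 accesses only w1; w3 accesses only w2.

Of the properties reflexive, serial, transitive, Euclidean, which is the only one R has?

serial

Reflexive: no — w1 is not related to itself.
Serial: yes — every world has a successor (e.g. w1 R w3).
Transitive: no — w1 R w3 and w3 R w2, but not w1 R w2.
Euclidean: no — w1 R w3 and w1 R w3, but not w3 R w3.
Only serial holds.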